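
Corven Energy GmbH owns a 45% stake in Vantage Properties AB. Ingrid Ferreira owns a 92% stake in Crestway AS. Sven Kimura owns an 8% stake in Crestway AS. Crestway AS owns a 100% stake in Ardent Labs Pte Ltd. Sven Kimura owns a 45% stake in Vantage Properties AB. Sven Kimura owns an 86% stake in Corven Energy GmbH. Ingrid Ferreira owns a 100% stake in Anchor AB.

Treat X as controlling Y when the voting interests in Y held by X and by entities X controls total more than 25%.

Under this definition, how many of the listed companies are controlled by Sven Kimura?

2

Sven holds 86% of Corven, so Sven controls Corven.
Corven and Sven together hold 45% + 45% = 90% of Vantage, so Sven controls Vantage.
No other company's threshold is met.
Sven controls 2 companies.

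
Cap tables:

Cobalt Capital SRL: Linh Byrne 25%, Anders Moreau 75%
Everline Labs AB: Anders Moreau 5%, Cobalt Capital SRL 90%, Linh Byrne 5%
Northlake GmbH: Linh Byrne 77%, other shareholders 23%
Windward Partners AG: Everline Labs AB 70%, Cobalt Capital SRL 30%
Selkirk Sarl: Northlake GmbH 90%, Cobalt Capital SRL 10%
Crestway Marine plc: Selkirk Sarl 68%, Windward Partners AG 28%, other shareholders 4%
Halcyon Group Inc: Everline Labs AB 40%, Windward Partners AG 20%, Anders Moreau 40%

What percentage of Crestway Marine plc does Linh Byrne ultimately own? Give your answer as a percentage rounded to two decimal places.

Linh reaches Crestway along 5 paths.
Via Northlake → Selkirk: 77% × 90% × 68% = 47.124%.
Via Cobalt → Selkirk: 25% × 10% × 68% = 1.7%.
Via Cobalt → Everline → Windward: 25% × 90% × 70% × 28% = 4.41%.
Via Everline → Windward: 5% × 70% × 28% = 0.98%.
Via Cobalt → Windward: 25% × 30% × 28% = 2.1%.
Total: 47.124% + 1.7% + 4.41% + 0.98% + 2.1% = 56.314%.
Rounded: 56.31%.

56.31%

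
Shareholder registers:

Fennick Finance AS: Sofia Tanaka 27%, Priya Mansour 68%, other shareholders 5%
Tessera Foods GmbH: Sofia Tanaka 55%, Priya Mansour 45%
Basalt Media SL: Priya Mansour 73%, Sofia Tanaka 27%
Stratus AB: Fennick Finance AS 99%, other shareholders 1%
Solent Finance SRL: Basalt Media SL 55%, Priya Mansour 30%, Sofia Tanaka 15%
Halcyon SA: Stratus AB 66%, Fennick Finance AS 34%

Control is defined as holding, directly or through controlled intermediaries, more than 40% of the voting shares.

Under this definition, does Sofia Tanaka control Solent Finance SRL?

Sofia holds 55% of Tessera, so Sofia controls Tessera.
In Solent, Sofia's side holds only 15%, not > 40%.
So Sofia does not control Solent.

No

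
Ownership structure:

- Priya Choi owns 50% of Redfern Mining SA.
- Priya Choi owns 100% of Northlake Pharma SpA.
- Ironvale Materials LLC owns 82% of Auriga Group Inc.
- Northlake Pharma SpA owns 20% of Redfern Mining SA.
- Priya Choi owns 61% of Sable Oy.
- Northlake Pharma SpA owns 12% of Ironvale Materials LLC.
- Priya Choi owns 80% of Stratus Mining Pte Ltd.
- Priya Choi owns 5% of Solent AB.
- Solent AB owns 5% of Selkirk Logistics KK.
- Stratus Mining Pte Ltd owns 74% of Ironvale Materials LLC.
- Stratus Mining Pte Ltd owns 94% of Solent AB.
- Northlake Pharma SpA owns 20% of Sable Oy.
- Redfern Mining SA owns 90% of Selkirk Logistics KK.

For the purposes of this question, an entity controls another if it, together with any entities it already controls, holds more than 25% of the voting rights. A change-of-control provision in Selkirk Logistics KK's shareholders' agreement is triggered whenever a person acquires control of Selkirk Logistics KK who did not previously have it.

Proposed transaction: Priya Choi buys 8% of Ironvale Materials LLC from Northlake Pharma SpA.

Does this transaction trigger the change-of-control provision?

The purchase adds only to Priya's holdings (Northlake's stake shrinks), so Priya is the only person who could newly come to control Selkirk.
Priya holds 80% of Stratus, so Priya controls Stratus.
Stratus and Priya together hold 94% + 5% = 99% of Solent, so Priya controls Solent.
Priya holds 100% of Northlake, so Priya controls Northlake.
Priya and Northlake together hold 50% + 20% = 70% of Redfern, so Priya controls Redfern.
Solent and Redfern together hold 5% + 90% = 95% of Selkirk, so Priya controls Selkirk.
So Priya already controls Selkirk before the transaction.
After the purchase, Priya holds 8% of Ironvale directly, and Northlake's stake falls to 4%.
Priya controlled Selkirk already, so this is not a new person acquiring control; every other person's position is unchanged or reduced.
No new person acquires control, so the clause is not triggered.

No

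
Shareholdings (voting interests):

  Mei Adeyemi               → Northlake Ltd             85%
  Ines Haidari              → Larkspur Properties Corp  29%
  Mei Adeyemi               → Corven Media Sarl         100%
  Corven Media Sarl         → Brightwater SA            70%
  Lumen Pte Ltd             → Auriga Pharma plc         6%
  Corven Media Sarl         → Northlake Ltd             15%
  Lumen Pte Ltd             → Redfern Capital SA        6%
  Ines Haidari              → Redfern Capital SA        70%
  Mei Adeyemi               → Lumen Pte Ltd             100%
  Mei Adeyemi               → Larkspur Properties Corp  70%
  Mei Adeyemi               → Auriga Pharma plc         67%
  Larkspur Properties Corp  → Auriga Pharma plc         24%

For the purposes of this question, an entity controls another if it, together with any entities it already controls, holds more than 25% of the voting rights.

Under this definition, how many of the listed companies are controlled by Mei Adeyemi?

Mei holds 100% of Lumen, so Mei controls Lumen.
Mei holds 70% of Larkspur, so Mei controls Larkspur.
Larkspur and Mei and Lumen together hold 24% + 67% + 6% = 97% of Auriga, so Mei controls Auriga.
Mei holds 100% of Corven, so Mei controls Corven.
Corven holds 70% of Brightwater, so Mei controls Brightwater.
Corven and Mei together hold 15% + 85% = 100% of Northlake, so Mei controls Northlake.
No other company's threshold is met.
Mei controls 6 companies.

6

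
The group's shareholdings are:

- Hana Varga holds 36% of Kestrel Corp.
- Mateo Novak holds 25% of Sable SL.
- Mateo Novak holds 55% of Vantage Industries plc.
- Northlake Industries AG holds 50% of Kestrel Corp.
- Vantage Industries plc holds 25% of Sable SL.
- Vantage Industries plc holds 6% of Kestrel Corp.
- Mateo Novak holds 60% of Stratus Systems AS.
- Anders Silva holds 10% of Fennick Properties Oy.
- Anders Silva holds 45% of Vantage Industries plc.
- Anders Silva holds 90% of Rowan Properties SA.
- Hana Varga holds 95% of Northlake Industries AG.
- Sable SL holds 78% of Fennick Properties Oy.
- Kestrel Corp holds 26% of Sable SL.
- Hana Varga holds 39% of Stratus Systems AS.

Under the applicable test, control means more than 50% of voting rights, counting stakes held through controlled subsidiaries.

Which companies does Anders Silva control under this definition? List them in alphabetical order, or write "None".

Rowan Properties SA

Anders holds 90% of Rowan, so Anders controls Rowan.
No other company's threshold is met.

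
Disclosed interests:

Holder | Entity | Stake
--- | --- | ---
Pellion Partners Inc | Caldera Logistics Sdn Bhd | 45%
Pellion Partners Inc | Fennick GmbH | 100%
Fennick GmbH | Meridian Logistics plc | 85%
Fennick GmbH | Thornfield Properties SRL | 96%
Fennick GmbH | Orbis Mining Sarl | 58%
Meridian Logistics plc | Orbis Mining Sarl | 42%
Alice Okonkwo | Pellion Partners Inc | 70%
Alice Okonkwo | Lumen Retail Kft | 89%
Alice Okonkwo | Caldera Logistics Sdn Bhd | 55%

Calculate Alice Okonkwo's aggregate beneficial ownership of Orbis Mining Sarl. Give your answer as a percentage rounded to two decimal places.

65.59%

Alice reaches Orbis along 2 paths.
Via Pellion → Fennick: 70% × 100% × 58% = 40.6%.
Via Pellion → Fennick → Meridian: 70% × 100% × 85% × 42% = 24.99%.
Total: 40.6% + 24.99% = 65.59%.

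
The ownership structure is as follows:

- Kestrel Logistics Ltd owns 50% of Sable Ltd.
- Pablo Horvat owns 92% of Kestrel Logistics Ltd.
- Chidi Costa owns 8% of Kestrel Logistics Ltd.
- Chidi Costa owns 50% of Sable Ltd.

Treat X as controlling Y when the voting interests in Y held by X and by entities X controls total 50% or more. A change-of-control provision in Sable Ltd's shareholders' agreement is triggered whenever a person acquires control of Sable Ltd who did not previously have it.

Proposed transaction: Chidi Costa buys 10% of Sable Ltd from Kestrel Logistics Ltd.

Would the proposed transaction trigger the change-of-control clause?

The purchase adds only to Chidi's holdings (Kestrel's stake shrinks), so Chidi is the only person who could newly come to control Sable.
Chidi holds 50% of Sable, so Chidi controls Sable.
So Chidi already controls Sable before the transaction.
After the purchase, Chidi's direct stake in Sable rises to 50% + 10% = 60%, and Kestrel's stake falls to 40%.
Chidi controlled Sable already, so this is not a new person acquiring control; every other person's position is unchanged or reduced.
No new person acquires control, so the clause is not triggered.

No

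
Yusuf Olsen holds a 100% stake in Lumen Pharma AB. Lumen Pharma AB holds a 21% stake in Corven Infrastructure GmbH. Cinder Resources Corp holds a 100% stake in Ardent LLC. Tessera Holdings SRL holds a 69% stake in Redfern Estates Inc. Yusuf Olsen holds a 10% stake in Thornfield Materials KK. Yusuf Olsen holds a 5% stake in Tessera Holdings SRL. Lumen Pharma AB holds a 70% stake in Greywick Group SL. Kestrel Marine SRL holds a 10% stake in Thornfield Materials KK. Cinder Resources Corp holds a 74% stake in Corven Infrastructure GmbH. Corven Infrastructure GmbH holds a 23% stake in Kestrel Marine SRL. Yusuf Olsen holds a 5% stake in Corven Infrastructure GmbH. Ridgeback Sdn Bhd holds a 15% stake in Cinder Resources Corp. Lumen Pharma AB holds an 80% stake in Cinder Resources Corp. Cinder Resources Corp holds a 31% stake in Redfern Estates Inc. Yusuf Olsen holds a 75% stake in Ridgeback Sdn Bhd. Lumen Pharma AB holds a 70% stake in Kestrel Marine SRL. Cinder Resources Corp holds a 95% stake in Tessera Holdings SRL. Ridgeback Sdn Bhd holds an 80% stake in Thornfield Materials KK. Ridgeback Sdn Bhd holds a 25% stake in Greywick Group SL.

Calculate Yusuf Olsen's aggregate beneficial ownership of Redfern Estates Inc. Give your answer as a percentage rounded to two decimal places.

Yusuf reaches Redfern along 5 paths.
Via Ridgeback → Cinder: 75% × 15% × 31% = 3.4875%.
Via Lumen → Cinder: 100% × 80% × 31% = 24.8%.
Via Tessera: 5% × 69% = 3.45%.
Via Ridgeback → Cinder → Tessera: 75% × 15% × 95% × 69% = 7.374375%.
Via Lumen → Cinder → Tessera: 100% × 80% × 95% × 69% = 52.44%.
Total: 3.4875% + 24.8% + 3.45% + 7.374375% + 52.44% = 91.551875%.
Rounded: 91.55%.

91.55%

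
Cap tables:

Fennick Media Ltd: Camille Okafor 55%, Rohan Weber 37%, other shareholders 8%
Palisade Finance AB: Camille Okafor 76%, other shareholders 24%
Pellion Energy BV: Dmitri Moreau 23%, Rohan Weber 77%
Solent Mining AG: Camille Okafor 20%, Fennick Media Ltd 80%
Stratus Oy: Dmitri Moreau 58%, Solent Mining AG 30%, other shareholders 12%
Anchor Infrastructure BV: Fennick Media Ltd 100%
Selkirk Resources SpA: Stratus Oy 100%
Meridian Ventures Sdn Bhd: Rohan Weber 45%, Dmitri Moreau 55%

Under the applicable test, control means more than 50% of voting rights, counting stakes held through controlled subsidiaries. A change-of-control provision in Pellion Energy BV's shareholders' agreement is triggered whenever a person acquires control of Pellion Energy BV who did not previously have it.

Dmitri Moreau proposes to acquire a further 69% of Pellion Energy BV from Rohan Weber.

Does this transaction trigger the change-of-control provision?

The purchase adds only to Dmitri's holdings (Rohan's stake shrinks), so Dmitri is the only person who could newly come to control Pellion.
Dmitri holds 58% of Stratus, so Dmitri controls Stratus.
Stratus holds 100% of Selkirk, so Dmitri controls Selkirk.
Dmitri holds 55% of Meridian, so Dmitri controls Meridian.
In Pellion, Dmitri's side holds only 23%, not > 50%.
So before the transaction, Dmitri does not control Pellion.
After the purchase, Dmitri's direct stake in Pellion rises to 23% + 69% = 92%, and Rohan's stake falls to 8%.
Dmitri holds 92% of Pellion, so Dmitri controls Pellion.
Dmitri did not control Pellion before and does after, so the clause is triggered.

Yes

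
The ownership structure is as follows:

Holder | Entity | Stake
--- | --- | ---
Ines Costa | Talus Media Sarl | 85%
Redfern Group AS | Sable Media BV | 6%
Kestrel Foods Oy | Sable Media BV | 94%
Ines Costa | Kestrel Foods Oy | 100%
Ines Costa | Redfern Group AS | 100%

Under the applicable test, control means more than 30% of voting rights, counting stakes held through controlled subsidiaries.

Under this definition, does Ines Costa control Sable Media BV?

Yes

Ines holds 100% of Kestrel, so Ines controls Kestrel.
Ines holds 100% of Redfern, so Ines controls Redfern.
Kestrel and Redfern together hold 94% + 6% = 100% of Sable, so Ines controls Sable.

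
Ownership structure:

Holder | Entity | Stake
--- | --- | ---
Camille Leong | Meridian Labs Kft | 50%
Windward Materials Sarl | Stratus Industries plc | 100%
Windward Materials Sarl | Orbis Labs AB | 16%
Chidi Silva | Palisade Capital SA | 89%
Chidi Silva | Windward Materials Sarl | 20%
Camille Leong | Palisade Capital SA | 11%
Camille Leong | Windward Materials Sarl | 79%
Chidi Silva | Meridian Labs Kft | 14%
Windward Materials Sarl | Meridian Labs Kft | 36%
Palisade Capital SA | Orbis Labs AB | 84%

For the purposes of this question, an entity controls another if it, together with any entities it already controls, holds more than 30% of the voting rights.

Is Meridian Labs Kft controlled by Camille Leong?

Yes

Camille holds 79% of Windward, so Camille controls Windward.
Windward and Camille together hold 36% + 50% = 86% of Meridian, so Camille controls Meridian.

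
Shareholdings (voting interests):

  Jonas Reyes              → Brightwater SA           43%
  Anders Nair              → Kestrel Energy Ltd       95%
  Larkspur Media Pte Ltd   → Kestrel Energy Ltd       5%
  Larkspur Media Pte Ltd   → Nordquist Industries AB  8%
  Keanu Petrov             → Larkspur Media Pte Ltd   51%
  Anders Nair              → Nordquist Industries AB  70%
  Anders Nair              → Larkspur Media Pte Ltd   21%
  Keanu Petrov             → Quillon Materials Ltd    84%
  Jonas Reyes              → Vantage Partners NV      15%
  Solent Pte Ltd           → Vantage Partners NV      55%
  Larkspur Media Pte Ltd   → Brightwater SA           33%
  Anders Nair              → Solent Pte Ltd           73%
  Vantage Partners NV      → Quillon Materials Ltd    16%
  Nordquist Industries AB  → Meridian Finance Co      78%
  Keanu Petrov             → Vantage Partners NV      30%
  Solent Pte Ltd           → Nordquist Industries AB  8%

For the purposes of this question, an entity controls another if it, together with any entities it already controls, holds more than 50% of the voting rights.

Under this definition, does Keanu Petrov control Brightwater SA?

Keanu holds 51% of Larkspur, so Keanu controls Larkspur.
Keanu holds 84% of Quillon, so Keanu controls Quillon.
In Brightwater, Keanu's side holds only 33%, not > 50%.
So Keanu does not control Brightwater.

No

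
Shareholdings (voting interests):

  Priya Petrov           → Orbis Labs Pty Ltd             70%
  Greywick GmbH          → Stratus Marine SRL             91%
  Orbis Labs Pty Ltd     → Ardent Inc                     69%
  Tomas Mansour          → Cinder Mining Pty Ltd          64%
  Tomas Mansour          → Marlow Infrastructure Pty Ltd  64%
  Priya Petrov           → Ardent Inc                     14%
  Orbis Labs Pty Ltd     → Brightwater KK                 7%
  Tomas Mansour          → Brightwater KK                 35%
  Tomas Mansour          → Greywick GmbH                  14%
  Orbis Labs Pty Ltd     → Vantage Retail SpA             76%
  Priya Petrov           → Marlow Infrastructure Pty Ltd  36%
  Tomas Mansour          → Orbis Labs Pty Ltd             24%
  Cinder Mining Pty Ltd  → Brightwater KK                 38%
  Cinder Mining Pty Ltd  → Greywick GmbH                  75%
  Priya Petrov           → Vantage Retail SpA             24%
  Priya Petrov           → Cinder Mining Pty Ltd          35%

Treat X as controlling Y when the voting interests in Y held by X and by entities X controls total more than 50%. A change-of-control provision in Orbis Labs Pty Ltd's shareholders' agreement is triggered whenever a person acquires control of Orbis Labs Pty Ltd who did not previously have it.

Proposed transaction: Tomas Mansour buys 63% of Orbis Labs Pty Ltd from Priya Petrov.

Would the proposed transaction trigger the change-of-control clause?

The purchase adds only to Tomas's holdings (Priya's stake shrinks), so Tomas is the only person who could newly come to control Orbis.
Tomas holds 64% of Cinder, so Tomas controls Cinder.
Tomas holds 64% of Marlow, so Tomas controls Marlow.
Cinder and Tomas together hold 38% + 35% = 73% of Brightwater, so Tomas controls Brightwater.
Cinder and Tomas together hold 75% + 14% = 89% of Greywick, so Tomas controls Greywick.
Greywick holds 91% of Stratus, so Tomas controls Stratus.
In Orbis, Tomas's side holds only 24%, not > 50%.
So before the transaction, Tomas does not control Orbis.
After the purchase, Tomas's direct stake in Orbis rises to 24% + 63% = 87%, and Priya's stake falls to 7%.
Tomas holds 87% of Orbis, so Tomas controls Orbis.
Tomas did not control Orbis before and does after, so the clause is triggered.

Yes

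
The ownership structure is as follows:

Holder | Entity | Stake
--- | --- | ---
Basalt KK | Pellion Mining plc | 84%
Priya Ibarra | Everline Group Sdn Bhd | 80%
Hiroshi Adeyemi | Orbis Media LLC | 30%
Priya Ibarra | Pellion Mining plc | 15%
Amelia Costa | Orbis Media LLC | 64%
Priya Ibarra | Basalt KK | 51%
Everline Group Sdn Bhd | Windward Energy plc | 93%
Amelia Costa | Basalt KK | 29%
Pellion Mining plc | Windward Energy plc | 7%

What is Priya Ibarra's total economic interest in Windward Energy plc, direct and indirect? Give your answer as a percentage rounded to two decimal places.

78.45%

Priya reaches Windward along 3 paths.
Via Everline: 80% × 93% = 74.4%.
Via Pellion: 15% × 7% = 1.05%.
Via Basalt → Pellion: 51% × 84% × 7% = 2.9988%.
Total: 74.4% + 1.05% + 2.9988% = 78.4488%.
Rounded: 78.45%.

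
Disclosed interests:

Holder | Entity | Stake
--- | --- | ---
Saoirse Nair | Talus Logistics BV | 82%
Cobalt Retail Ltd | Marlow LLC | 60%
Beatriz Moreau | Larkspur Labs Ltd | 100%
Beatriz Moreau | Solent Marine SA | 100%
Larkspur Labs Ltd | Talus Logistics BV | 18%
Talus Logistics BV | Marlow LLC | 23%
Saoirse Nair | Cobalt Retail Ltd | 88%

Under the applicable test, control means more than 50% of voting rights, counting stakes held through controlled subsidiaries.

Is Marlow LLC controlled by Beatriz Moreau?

No

Beatriz holds 100% of Larkspur, so Beatriz controls Larkspur.
Beatriz holds 100% of Solent, so Beatriz controls Solent.
Neither Beatriz nor any entity Beatriz controls holds any voting interest in Marlow.
So Beatriz does not control Marlow.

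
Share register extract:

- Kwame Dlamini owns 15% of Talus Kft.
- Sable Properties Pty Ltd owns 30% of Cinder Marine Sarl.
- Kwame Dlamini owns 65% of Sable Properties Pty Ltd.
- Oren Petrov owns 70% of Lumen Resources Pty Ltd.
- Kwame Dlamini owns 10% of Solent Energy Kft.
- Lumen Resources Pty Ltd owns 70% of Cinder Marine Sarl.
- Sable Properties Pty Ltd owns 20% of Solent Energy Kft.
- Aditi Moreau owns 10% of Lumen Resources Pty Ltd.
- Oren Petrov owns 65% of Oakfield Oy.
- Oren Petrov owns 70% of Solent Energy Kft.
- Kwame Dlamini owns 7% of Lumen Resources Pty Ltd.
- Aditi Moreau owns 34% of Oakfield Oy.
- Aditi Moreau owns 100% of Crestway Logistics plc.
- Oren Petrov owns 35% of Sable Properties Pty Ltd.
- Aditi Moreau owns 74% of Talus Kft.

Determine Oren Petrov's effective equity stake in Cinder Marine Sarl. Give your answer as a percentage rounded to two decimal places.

59.50%

Oren reaches Cinder along 2 paths.
Via Sable: 35% × 30% = 10.5%.
Via Lumen: 70% × 70% = 49%.
Total: 10.5% + 49% = 59.5%.
Rounded: 59.50%.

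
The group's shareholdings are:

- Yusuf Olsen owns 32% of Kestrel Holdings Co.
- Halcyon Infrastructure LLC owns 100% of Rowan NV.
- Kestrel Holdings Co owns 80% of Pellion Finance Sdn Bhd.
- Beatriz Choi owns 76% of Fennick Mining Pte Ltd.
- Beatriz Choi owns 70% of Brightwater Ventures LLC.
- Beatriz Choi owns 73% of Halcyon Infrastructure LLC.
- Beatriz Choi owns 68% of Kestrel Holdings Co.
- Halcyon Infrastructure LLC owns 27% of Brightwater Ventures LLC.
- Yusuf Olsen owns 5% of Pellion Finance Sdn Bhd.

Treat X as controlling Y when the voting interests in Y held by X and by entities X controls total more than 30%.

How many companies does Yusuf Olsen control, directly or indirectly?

2

Yusuf holds 32% of Kestrel, so Yusuf controls Kestrel.
Yusuf and Kestrel together hold 5% + 80% = 85% of Pellion, so Yusuf controls Pellion.
No other company's threshold is met.
Yusuf controls 2 companies.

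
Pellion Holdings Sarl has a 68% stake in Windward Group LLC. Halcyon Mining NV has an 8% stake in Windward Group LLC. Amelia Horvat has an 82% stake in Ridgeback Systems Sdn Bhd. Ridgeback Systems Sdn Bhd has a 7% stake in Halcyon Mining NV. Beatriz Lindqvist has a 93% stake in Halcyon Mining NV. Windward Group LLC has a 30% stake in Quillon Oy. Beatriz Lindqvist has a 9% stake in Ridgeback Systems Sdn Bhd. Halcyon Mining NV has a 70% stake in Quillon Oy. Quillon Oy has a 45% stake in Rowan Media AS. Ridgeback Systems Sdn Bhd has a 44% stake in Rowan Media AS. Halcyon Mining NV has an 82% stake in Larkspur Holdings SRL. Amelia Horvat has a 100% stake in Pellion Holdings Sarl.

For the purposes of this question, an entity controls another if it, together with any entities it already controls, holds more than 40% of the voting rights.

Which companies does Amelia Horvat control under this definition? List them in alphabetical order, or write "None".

Pellion Holdings Sarl, Ridgeback Systems Sdn Bhd, Rowan Media AS, Windward Group LLC

Amelia holds 82% of Ridgeback, so Amelia controls Ridgeback.
Amelia holds 100% of Pellion, so Amelia controls Pellion.
Pellion holds 68% of Windward, so Amelia controls Windward.
Ridgeback holds 44% of Rowan, so Amelia controls Rowan.
No other company's threshold is met.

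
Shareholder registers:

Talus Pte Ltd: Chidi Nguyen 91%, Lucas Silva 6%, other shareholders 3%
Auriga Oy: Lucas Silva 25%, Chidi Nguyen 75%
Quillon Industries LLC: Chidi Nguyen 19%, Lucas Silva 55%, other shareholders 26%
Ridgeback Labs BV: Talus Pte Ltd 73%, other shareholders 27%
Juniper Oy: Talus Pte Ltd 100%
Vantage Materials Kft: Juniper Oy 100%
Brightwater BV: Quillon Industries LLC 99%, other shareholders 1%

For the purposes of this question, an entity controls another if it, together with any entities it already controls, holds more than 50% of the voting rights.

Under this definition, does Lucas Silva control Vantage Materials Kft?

Lucas holds 55% of Quillon, so Lucas controls Quillon.
Quillon holds 99% of Brightwater, so Lucas controls Brightwater.
Neither Lucas nor any entity Lucas controls holds any voting interest in Vantage.
So Lucas does not control Vantage.

No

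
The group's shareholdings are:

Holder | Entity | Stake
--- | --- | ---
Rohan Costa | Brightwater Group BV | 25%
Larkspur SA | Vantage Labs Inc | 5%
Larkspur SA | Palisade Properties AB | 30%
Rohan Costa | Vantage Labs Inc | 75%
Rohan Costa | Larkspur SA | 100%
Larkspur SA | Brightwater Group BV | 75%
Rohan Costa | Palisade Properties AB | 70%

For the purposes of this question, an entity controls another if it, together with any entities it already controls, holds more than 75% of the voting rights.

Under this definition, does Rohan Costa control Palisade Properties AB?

Yes

Rohan holds 100% of Larkspur, so Rohan controls Larkspur.
Larkspur and Rohan together hold 30% + 70% = 100% of Palisade, so Rohan controls Palisade.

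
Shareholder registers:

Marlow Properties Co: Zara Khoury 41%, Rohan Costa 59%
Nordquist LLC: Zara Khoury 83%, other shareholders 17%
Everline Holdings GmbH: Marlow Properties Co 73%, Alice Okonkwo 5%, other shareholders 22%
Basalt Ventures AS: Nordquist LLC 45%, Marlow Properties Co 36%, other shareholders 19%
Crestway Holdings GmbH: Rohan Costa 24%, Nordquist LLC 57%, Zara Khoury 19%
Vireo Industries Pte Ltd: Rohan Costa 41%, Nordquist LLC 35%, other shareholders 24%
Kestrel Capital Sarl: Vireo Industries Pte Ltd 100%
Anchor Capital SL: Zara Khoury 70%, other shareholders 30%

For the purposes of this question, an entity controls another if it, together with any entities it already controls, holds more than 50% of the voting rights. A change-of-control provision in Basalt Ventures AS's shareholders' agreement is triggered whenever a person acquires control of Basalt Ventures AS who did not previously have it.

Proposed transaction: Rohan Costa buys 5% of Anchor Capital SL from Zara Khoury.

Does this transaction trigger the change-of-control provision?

No

The purchase adds only to Rohan's holdings (Zara's stake shrinks), so Rohan is the only person who could newly come to control Basalt.
Rohan holds 59% of Marlow, so Rohan controls Marlow.
Marlow holds 73% of Everline, so Rohan controls Everline.
In Basalt, Rohan's side holds only 36%, not > 50%.
So before the transaction, Rohan does not control Basalt.
After the purchase, Rohan holds 5% of Anchor directly, and Zara's stake falls to 65%.
Rohan's side now holds 5% of Anchor, not > 50%, so Rohan still does not control Anchor.
After the transaction, Rohan's side holds 36% of Basalt, not > 50%, so Rohan still does not control Basalt.
No new person acquires control, so the clause is not triggered.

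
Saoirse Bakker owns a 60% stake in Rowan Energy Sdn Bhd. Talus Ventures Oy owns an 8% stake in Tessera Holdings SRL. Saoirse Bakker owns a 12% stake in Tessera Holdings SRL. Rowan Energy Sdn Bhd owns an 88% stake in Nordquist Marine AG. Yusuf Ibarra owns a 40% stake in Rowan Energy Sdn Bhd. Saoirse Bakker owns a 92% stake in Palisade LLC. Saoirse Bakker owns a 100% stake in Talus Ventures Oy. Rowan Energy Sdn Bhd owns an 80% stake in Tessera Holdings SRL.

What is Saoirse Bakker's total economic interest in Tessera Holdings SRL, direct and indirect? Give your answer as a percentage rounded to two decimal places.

Saoirse reaches Tessera along 3 paths.
Via Rowan: 60% × 80% = 48%.
Direct stake: 12% = 12%.
Via Talus: 100% × 8% = 8%.
Total: 48% + 12% + 8% = 68%.
Rounded: 68.00%.

68.00%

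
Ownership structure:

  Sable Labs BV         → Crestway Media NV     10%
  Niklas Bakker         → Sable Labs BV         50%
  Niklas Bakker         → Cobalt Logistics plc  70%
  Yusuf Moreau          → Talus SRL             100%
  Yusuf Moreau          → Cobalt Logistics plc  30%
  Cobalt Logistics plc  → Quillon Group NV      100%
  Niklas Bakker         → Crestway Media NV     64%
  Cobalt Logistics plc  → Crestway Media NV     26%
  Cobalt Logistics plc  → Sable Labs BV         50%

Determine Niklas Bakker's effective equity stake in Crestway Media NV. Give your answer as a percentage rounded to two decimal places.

90.70%

Niklas reaches Crestway along 4 paths.
Via Sable: 50% × 10% = 5%.
Via Cobalt → Sable: 70% × 50% × 10% = 3.5%.
Direct stake: 64% = 64%.
Via Cobalt: 70% × 26% = 18.2%.
Total: 5% + 3.5% + 64% + 18.2% = 90.7%.
Rounded: 90.70%.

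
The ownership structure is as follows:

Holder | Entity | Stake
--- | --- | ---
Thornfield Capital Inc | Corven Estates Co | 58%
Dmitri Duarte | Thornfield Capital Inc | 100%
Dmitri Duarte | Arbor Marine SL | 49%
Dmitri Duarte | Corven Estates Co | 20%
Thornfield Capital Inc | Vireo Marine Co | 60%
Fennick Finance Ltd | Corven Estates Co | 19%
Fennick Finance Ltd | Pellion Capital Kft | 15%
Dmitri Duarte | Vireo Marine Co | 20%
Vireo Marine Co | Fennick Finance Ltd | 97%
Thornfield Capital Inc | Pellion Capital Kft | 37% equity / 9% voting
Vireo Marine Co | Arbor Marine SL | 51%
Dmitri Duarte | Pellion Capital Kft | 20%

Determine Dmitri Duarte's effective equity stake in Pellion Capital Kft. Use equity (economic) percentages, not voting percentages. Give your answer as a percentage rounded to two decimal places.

Dmitri reaches Pellion along 4 paths.
Via Thornfield: 100% × 37% = 37%.
Direct stake: 20% = 20%.
Via Vireo → Fennick: 20% × 97% × 15% = 2.91%.
Via Thornfield → Vireo → Fennick: 100% × 60% × 97% × 15% = 8.73%.
Total: 37% + 20% + 2.91% + 8.73% = 68.64%.

68.64%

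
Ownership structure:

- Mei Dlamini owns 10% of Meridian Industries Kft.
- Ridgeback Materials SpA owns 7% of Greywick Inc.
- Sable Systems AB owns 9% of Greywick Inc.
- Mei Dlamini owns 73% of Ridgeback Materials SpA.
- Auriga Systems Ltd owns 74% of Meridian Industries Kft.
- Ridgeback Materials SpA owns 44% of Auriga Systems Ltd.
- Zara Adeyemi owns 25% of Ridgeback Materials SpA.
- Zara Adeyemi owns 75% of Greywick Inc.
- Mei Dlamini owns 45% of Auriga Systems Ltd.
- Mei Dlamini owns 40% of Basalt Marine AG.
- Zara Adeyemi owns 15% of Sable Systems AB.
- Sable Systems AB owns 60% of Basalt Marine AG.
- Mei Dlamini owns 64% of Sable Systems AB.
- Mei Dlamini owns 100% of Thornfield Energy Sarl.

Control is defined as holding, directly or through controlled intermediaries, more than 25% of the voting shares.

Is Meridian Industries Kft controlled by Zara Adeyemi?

Zara holds 75% of Greywick, so Zara controls Greywick.
Neither Zara nor any entity Zara controls holds any voting interest in Meridian.
So Zara does not control Meridian.

No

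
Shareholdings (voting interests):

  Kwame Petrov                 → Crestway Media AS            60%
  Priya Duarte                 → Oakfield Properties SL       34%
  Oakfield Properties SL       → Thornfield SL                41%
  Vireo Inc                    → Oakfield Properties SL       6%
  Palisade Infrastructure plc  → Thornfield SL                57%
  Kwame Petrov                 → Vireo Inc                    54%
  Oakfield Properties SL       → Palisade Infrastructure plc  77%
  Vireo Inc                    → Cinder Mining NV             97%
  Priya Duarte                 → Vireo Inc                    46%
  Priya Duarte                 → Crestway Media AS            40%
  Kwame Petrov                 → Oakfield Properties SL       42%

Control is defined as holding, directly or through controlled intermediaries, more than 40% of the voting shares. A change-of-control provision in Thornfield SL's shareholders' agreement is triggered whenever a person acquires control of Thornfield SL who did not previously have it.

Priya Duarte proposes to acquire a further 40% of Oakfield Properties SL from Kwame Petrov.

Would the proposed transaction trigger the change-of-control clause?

The purchase adds only to Priya's holdings (Kwame's stake shrinks), so Priya is the only person who could newly come to control Thornfield.
Priya holds 46% of Vireo, so Priya controls Vireo.
Vireo holds 97% of Cinder, so Priya controls Cinder.
Neither Priya nor any entity Priya controls holds any voting interest in Thornfield.
So before the transaction, Priya does not control Thornfield.
After the purchase, Priya's direct stake in Oakfield rises to 34% + 40% = 74%, and Kwame's stake falls to 2%.
Priya and Vireo together hold 74% + 6% = 80% of Oakfield, so Priya controls Oakfield.
Oakfield holds 77% of Palisade, so Priya controls Palisade.
Palisade and Oakfield together hold 57% + 41% = 98% of Thornfield, so Priya controls Thornfield.
Priya did not control Thornfield before and does after, so the clause is triggered.

Yes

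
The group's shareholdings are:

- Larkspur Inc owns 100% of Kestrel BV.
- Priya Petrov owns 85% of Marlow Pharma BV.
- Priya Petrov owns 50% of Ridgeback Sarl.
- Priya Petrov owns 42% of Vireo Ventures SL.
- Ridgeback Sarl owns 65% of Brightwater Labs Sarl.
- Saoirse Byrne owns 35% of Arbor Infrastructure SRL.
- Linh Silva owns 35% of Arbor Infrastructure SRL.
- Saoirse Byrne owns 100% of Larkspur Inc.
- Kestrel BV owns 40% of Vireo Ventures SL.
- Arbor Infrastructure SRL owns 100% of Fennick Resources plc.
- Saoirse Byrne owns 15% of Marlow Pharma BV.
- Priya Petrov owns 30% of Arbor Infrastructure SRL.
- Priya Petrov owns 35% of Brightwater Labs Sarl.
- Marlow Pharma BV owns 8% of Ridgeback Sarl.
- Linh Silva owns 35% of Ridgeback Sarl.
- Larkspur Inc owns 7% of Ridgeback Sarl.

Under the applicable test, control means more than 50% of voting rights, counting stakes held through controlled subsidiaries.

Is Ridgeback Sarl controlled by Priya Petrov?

Priya holds 85% of Marlow, so Priya controls Marlow.
Marlow and Priya together hold 8% + 50% = 58% of Ridgeback, so Priya controls Ridgeback.

Yes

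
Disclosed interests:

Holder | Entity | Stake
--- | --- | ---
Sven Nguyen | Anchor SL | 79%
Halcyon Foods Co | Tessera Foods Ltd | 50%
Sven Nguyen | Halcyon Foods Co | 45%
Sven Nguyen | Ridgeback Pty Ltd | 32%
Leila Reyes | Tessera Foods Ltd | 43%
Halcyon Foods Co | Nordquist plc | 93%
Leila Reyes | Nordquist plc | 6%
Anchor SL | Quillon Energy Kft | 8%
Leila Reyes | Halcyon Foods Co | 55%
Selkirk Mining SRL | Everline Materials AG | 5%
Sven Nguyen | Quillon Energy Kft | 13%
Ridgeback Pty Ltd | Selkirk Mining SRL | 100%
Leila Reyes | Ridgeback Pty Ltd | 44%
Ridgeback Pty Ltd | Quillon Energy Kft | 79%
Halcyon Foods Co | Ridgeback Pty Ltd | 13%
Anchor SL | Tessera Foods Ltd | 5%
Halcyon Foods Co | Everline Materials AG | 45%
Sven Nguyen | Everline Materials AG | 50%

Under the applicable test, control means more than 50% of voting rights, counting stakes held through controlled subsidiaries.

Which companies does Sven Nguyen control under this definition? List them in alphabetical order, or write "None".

Sven holds 79% of Anchor, so Sven controls Anchor.
No other company's threshold is met.

Anchor SL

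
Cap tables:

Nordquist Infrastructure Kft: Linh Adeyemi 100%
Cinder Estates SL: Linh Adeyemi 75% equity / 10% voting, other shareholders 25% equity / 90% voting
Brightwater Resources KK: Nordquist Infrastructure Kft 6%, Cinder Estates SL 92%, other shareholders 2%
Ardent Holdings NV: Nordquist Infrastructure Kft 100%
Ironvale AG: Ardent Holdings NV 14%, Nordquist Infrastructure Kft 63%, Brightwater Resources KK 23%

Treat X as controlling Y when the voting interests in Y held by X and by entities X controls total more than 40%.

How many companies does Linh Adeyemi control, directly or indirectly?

Linh holds 100% of Nordquist, so Linh controls Nordquist.
Nordquist holds 100% of Ardent, so Linh controls Ardent.
Ardent and Nordquist together hold 14% + 63% = 77% of Ironvale, so Linh controls Ironvale.
No other company's threshold is met.
Linh controls 3 companies.

3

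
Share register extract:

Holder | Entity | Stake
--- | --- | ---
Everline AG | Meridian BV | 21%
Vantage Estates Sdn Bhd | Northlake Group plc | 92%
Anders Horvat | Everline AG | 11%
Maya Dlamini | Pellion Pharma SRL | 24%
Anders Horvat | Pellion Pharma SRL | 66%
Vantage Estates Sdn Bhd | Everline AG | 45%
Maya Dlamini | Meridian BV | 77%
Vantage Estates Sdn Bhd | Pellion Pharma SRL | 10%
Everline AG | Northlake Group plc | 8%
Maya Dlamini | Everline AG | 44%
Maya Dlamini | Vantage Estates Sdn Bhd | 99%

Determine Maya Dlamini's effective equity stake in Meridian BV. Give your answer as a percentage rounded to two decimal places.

95.60%

Maya reaches Meridian along 3 paths.
Direct stake: 77% = 77%.
Via Vantage → Everline: 99% × 45% × 21% = 9.3555%.
Via Everline: 44% × 21% = 9.24%.
Total: 77% + 9.3555% + 9.24% = 95.5955%.
Rounded: 95.60%.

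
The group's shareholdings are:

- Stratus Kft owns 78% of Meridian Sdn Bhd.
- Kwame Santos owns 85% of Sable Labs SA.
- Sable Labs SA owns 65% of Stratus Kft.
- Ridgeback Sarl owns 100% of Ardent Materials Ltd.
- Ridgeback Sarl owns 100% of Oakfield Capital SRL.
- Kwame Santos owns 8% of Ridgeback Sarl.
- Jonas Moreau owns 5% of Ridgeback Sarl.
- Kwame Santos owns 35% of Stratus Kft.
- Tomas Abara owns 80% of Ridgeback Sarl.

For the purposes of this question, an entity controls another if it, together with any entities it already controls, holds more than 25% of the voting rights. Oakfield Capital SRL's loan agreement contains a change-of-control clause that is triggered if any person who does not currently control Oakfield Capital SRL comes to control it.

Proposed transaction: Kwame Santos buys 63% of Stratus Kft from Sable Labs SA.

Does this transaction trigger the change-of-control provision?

No

The purchase adds only to Kwame's holdings (Sable's stake shrinks), so Kwame is the only person who could newly come to control Oakfield.
Kwame holds 85% of Sable, so Kwame controls Sable.
Sable and Kwame together hold 65% + 35% = 100% of Stratus, so Kwame controls Stratus.
Stratus holds 78% of Meridian, so Kwame controls Meridian.
Neither Kwame nor any entity Kwame controls holds any voting interest in Oakfield.
So before the transaction, Kwame does not control Oakfield.
After the purchase, Kwame's direct stake in Stratus rises to 35% + 63% = 98%, and Sable's stake falls to 2%.
Sable and Kwame together hold 2% + 98% = 100% of Stratus, so Kwame controls Stratus.
After the transaction, neither Kwame nor any entity Kwame controls holds a voting interest in Oakfield, so Kwame still does not control it.
No new person acquires control, so the clause is not triggered.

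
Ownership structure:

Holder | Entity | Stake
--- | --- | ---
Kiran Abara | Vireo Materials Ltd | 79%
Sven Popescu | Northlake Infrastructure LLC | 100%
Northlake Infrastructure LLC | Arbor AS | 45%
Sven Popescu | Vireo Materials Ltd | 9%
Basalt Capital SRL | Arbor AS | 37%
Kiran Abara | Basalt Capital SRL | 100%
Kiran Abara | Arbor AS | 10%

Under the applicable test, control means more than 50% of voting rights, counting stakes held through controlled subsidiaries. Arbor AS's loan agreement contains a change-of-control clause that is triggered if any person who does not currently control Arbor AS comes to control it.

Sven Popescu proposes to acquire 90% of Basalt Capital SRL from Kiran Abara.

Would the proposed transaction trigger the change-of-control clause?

The purchase adds only to Sven's holdings (Kiran's stake shrinks), so Sven is the only person who could newly come to control Arbor.
Sven holds 100% of Northlake, so Sven controls Northlake.
In Arbor, Sven's side holds only 45%, not > 50%.
So before the transaction, Sven does not control Arbor.
After the purchase, Sven holds 90% of Basalt directly, and Kiran's stake falls to 10%.
Sven holds 90% of Basalt, so Sven controls Basalt.
Basalt and Northlake together hold 37% + 45% = 82% of Arbor, so Sven controls Arbor.
Sven did not control Arbor before and does after, so the clause is triggered.

Yes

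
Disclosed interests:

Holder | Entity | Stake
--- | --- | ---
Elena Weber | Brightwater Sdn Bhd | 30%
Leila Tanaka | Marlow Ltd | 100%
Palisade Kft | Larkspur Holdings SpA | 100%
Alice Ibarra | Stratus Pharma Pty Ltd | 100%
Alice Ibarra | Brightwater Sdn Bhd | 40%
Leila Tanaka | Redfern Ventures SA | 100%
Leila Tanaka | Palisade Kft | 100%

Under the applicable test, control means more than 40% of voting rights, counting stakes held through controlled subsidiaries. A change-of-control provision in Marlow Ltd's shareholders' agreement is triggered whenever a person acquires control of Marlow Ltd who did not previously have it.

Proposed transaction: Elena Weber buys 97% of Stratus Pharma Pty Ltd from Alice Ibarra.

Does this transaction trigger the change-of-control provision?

No

The purchase adds only to Elena's holdings (Alice's stake shrinks), so Elena is the only person who could newly come to control Marlow.
Elena's largest direct stake is 30% in Brightwater, which does not meet the threshold, so Elena controls no company.
Neither Elena nor any entity Elena controls holds any voting interest in Marlow.
So before the transaction, Elena does not control Marlow.
After the purchase, Elena holds 97% of Stratus directly, and Alice's stake falls to 3%.
Elena holds 97% of Stratus, so Elena controls Stratus.
After the transaction, neither Elena nor any entity Elena controls holds a voting interest in Marlow, so Elena still does not control it.
No new person acquires control, so the clause is not triggered.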